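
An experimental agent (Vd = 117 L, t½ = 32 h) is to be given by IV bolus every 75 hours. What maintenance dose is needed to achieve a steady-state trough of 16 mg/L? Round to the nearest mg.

τ/t½ = 75/32 ≈ 2.3438, so f = (1/2)^(75/32) ≈ 0.196998.
Cmin,ss = (D/Vd)·f/(1−f), so D = Cmin,ss·Vd·(1−f)/f.
D = 16 × 117 × (1−f)/f ≈ 16 × 117 × 4.07619 ≈ 7630.63 mg.

7631 mg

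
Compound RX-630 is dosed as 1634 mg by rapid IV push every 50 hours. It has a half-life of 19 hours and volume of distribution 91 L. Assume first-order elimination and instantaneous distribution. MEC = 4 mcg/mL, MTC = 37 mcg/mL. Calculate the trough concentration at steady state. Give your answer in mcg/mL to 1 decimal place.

k = ln2/t½ = ln2/19 ≈ 0.036481 h⁻¹; fraction remaining f = e^(−kτ) = e^(−0.036481×50) ≈ 0.1614.
At steady state, accumulation factor R = 1/(1 − e^(−kτ)) ≈ 1.1925.
Single-dose peak C₀ = D/Vd = 1634/91 ≈ 17.956 mcg/mL.
Cmax,ss = C₀/(1 − f) ≈ 17.956/0.8386 ≈ 21.412 mcg/mL.
Steady-state trough Cmin,ss = Cmax,ss·f ≈ 21.412 × 0.1614 ≈ 3.456 mcg/mL.
Trough 3.5 mcg/mL vs MEC 4 mcg/mL: subtherapeutic.

3.5 mcg/mL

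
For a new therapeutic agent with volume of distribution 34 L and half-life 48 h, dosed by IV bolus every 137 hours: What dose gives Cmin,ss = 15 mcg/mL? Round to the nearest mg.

τ/t½ = 137/48 ≈ 2.8542, so f = (1/2)^(137/48) ≈ 0.138296.
Cmin,ss = (D/Vd)·f/(1−f), so D = Cmin,ss·Vd·(1−f)/f.
D = 15 × 34 × (1−f)/f ≈ 15 × 34 × 6.23087 ≈ 3177.74 mg.

3178 mg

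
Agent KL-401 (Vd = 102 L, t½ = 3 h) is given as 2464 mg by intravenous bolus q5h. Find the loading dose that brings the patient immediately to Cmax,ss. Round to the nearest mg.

3597 mg

f = (1/2)^(5/3) ≈ 0.314980; accumulation ratio R = 1/(1−f) ≈ 1.45981.
Loading dose to hit Cmax,ss on first dose: D_load = D_maint·R ≈ 2464 × 1.45981 ≈ 3596.97 mg.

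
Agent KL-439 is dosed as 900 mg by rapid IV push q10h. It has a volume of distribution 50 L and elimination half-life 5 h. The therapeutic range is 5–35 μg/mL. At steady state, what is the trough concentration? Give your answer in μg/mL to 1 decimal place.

The dosing interval is 2 half-lives, so f = 2^(−2) = 0.25.
At steady state, R = 1/(1 − 0.25) = 4/3.
Single-dose peak C₀ = D/Vd = 900/50 = 18 μg/mL.
Steady-state peak Cmax,ss = C₀·R = 18 × 4/3 ≈ 24.000 μg/mL.
Steady-state trough Cmin,ss = Cmax,ss·f ≈ 24.000 × 0.25 ≈ 6.000 μg/mL.
Trough 6.0 μg/mL vs MEC 5 μg/mL: adequate.

6.0 μg/mL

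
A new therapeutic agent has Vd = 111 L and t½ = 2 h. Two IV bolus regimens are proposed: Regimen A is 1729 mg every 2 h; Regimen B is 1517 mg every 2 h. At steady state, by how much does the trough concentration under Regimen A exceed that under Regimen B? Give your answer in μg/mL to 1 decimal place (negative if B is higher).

Regimen A: f = (1/2)^(2/2) ≈ 0.5000; Cmin,ss = (1729/111)·f/(1−f) ≈ 15.577 μg/mL.
Regimen B: f = (1/2)^(2/2) ≈ 0.5000; Cmin,ss = (1517/111)·f/(1−f) ≈ 13.667 μg/mL.
Difference ≈ 15.577 − 13.667 ≈ 1.910 μg/mL.

1.9 μg/mL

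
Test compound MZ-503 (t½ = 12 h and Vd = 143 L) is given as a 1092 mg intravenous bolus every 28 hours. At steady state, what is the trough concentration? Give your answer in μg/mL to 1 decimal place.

1.9 μg/mL

Over one 28-h interval, 28/12 ≈ 2.3333 half-lives elapse, leaving f ≈ 0.1984 of each dose.
At steady state, accumulation factor R = 1/(1 − e^(−kτ)) ≈ 1.2475.
Each bolus raises the concentration by D/Vd = 1092/143 ≈ 7.636 μg/mL.
Steady-state peak Cmax,ss = C₀·R ≈ 7.636 × 1.2475 ≈ 9.526 μg/mL.
One interval later, Cmin,ss = Cmax,ss·e^(−kτ) ≈ 9.526 × 0.1984 ≈ 1.890 μg/mL.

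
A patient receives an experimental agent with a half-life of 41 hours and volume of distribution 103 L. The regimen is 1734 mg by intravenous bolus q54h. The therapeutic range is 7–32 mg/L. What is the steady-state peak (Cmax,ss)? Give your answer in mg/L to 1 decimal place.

28.1 mg/L

k = ln2/t½ = ln2/41 ≈ 0.016906 h⁻¹; fraction remaining f = e^(−kτ) = e^(−0.016906×54) ≈ 0.4013.
At steady state, accumulation factor R = 1/(1 − e^(−kτ)) ≈ 1.6703.
Single-dose peak C₀ = D/Vd = 1734/103 ≈ 16.835 mg/L.
Cmax,ss = C₀/(1 − f) ≈ 16.835/0.5987 ≈ 28.119 mg/L.
Peak 28.1 mg/L vs MTC 32 mg/L: below toxic threshold.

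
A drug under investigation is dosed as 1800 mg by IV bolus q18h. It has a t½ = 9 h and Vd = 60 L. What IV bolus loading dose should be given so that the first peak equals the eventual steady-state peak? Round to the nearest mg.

f = (1/2)^(18/9) ≈ 0.250000; accumulation ratio R = 1/(1−f) ≈ 1.33333.
Loading dose to hit Cmax,ss on first dose: D_load = D_maint·R ≈ 1800 × 1.33333 ≈ 2399.99 mg.

2400 mg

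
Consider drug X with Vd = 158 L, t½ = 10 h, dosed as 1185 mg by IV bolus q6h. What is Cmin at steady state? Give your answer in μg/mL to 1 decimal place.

τ/t½ = 6/10 ≈ 0.6, so fraction remaining f = (1/2)^(6/10) ≈ 0.6598.
Accumulation ratio R = 1/(1 − f) ≈ 1/0.3402 ≈ 2.9394.
Single-dose peak C₀ = D/Vd = 1185/158 ≈ 7.500 μg/mL.
Cmax,ss = C₀/(1 − f) ≈ 7.500/0.3402 ≈ 22.046 μg/mL.
Steady-state trough Cmin,ss = Cmax,ss·f ≈ 22.046 × 0.6598 ≈ 14.546 μg/mL.

14.5 μg/mL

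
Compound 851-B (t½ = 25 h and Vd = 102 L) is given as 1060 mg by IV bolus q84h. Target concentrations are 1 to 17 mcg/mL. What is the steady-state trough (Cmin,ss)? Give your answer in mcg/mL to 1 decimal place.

1.1 mcg/mL

Over one 84-h interval, 84/25 ≈ 3.36 half-lives elapse, leaving f ≈ 0.0974 of each dose.
Each bolus raises the concentration by D/Vd = 1060/102 ≈ 10.392 mcg/mL.
Steady-state trough Cmin,ss = C₀·f/(1−f) ≈ 10.392 × 0.0974/0.9026 ≈ 1.121 mcg/mL.
Trough 1.1 mcg/mL vs MEC 1 mcg/mL: adequate.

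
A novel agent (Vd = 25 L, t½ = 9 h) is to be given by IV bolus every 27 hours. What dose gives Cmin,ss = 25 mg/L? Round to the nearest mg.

4375 mg

τ/t½ = 27/9 ≈ 3, so f = (1/2)^(27/9) ≈ 0.125000.
Cmin,ss = (D/Vd)·f/(1−f), so D = Cmin,ss·Vd·(1−f)/f.
D = 25 × 25 × (1−f)/f ≈ 25 × 25 × 7.00000 ≈ 4375.00 mg.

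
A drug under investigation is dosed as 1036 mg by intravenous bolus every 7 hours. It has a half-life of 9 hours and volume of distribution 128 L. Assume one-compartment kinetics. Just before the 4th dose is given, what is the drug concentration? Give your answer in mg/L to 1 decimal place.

9.1 mg/L

f = (1/2)^(τ/t½) = (1/2)^(7/9) ≈ 0.5833.
C₀ = D/Vd = 1036/128 ≈ 8.094 mg/L.
Before the 4th dose, 3 doses have been given. Superposition: Cmin = C₀·(f + f² + … + f^3).
≈ 8.094 × (0.5833 + 0.3402 + 0.1985) ≈ 8.094 × 1.1220 ≈ 9.081 mg/L.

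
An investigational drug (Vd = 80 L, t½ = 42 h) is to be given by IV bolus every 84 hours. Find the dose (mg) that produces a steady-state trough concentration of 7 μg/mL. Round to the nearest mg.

τ/t½ = 84/42 ≈ 2, so f = (1/2)^(84/42) ≈ 0.250000.
Cmin,ss = (D/Vd)·f/(1−f), so D = Cmin,ss·Vd·(1−f)/f.
D = 7 × 80 × (1−f)/f ≈ 7 × 80 × 3.00000 ≈ 1680.00 mg.

1680 mg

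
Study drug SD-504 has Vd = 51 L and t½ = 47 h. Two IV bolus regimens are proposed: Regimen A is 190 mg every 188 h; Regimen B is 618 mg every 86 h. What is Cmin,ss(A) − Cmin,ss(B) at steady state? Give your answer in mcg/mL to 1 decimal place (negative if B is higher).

Regimen A: f = (1/2)^(188/47) ≈ 0.0625; Cmin,ss = (190/51)·f/(1−f) ≈ 0.248 mcg/mL.
Regimen B: f = (1/2)^(86/47) ≈ 0.2813; Cmin,ss = (618/51)·f/(1−f) ≈ 4.743 mcg/mL.
Difference ≈ 0.248 − 4.743 ≈ -4.495 mcg/mL.

-4.5 mcg/mL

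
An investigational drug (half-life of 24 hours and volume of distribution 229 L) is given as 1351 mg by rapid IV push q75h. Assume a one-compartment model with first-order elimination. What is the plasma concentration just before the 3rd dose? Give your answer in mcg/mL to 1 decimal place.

f = (1/2)^(τ/t½) = (1/2)^(75/24) ≈ 0.1146.
C₀ = D/Vd = 1351/229 ≈ 5.900 mcg/mL.
Before the 3rd dose, 2 doses have been given. Superposition: Cmin = C₀·(f + f²).
≈ 5.900 × (0.1146 + 0.0131) ≈ 5.900 × 0.1277 ≈ 0.753 mcg/mL.

0.8 mcg/mL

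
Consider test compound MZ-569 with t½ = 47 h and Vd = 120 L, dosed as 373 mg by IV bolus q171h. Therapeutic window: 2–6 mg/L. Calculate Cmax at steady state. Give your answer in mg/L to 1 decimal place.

3.4 mg/L

k = ln2/t½ = ln2/47 ≈ 0.014748 h⁻¹; fraction remaining f = e^(−kτ) = e^(−0.014748×171) ≈ 0.0803.
At steady state, accumulation factor R = 1/(1 − e^(−kτ)) ≈ 1.0873.
Each bolus raises the concentration by D/Vd = 373/120 ≈ 3.108 mg/L.
Steady-state peak Cmax,ss = C₀·R ≈ 3.108 × 1.0873 ≈ 3.379 mg/L.
Peak 3.4 mg/L vs MTC 6 mg/L: below toxic threshold.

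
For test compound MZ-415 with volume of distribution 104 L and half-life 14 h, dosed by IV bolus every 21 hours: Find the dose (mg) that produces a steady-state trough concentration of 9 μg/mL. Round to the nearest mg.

1711 mg

τ/t½ = 21/14 ≈ 1.5, so f = (1/2)^(21/14) ≈ 0.353553.
Cmin,ss = (D/Vd)·f/(1−f), so D = Cmin,ss·Vd·(1−f)/f.
D = 9 × 104 × (1−f)/f ≈ 9 × 104 × 1.82843 ≈ 1711.41 mg.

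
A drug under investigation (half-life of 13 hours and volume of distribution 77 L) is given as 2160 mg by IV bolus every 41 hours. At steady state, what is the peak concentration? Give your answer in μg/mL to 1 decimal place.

τ/t½ = 41/13 ≈ 3.1538, so fraction remaining f = (1/2)^(41/13) ≈ 0.1124.
Accumulation ratio R = 1/(1 − f) ≈ 1/0.8876 ≈ 1.1266.
Single-dose peak C₀ = D/Vd = 2160/77 ≈ 28.052 μg/mL.
Steady-state peak Cmax,ss = C₀·R ≈ 28.052 × 1.1266 ≈ 31.603 μg/mL.

31.6 μg/mL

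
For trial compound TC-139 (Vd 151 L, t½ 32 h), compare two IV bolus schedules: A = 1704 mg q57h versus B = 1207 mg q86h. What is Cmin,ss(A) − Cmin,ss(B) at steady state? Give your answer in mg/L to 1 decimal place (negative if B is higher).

3.2 mg/L

Regimen A: f = (1/2)^(57/32) ≈ 0.2909; Cmin,ss = (1704/151)·f/(1−f) ≈ 4.629 mg/L.
Regimen B: f = (1/2)^(86/32) ≈ 0.1552; Cmin,ss = (1207/151)·f/(1−f) ≈ 1.468 mg/L.
Difference ≈ 4.629 − 1.468 ≈ 3.161 mg/L.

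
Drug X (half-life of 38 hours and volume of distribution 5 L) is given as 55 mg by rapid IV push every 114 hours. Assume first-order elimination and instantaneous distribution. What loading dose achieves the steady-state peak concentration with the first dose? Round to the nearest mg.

63 mg

f = (1/2)^(114/38) ≈ 0.125000; accumulation ratio R = 1/(1−f) ≈ 1.14286.
Loading dose to hit Cmax,ss on first dose: D_load = D_maint·R ≈ 55 × 1.14286 ≈ 62.86 mg.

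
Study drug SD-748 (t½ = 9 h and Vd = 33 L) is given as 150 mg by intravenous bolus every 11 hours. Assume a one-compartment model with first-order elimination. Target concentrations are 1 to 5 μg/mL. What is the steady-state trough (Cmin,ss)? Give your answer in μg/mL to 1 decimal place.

k = ln2/t½ = ln2/9 ≈ 0.077016 h⁻¹; fraction remaining f = e^(−kτ) = e^(−0.077016×11) ≈ 0.4286.
At steady state, accumulation factor R = 1/(1 − e^(−kτ)) ≈ 1.7501.
Single-dose peak C₀ = D/Vd = 150/33 ≈ 4.545 μg/mL.
Cmax,ss = C₀/(1 − f) ≈ 4.545/0.5714 ≈ 7.954 μg/mL.
One interval later, Cmin,ss = Cmax,ss·e^(−kτ) ≈ 7.954 × 0.4286 ≈ 3.409 μg/mL.
Trough 3.4 μg/mL vs MEC 1 μg/mL: adequate.

3.4 μg/mL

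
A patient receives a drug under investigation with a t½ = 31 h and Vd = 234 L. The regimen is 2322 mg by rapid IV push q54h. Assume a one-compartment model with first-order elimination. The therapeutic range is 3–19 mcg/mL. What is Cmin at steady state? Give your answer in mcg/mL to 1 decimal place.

4.2 mcg/mL

τ/t½ = 54/31 ≈ 1.7419, so fraction remaining f = (1/2)^(54/31) ≈ 0.2990.
Each bolus raises the concentration by D/Vd = 2322/234 ≈ 9.923 mcg/mL.
Steady-state trough Cmin,ss = C₀·f/(1−f) ≈ 9.923 × 0.2990/0.7010 ≈ 4.232 mcg/mL.
Trough 4.2 mcg/mL vs MEC 3 mcg/mL: adequate.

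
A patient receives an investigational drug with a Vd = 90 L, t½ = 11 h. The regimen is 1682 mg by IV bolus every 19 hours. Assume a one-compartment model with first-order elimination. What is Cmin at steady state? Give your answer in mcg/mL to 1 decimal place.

8.1 mcg/mL

k = ln2/t½ = ln2/11 ≈ 0.063013 h⁻¹; fraction remaining f = e^(−kτ) = e^(−0.063013×19) ≈ 0.3020.
At steady state, accumulation factor R = 1/(1 − e^(−kτ)) ≈ 1.4327.
Single-dose peak C₀ = D/Vd = 1682/90 ≈ 18.689 mcg/mL.
Steady-state peak Cmax,ss = C₀·R ≈ 18.689 × 1.4327 ≈ 26.776 mcg/mL.
One interval later, Cmin,ss = Cmax,ss·e^(−kτ) ≈ 26.776 × 0.3020 ≈ 8.086 mcg/mL.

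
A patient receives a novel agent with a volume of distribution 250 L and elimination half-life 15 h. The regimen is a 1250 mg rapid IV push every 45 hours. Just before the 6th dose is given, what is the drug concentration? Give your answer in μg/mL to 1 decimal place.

0.7 μg/mL

f = (1/2)^(τ/t½) = (1/2)^(45/15) ≈ 0.1250.
C₀ = D/Vd = 1250/250 ≈ 5.000 μg/mL.
Before the 6th dose, 5 doses have been given. Superposition: Cmin = C₀·(f + f² + … + f^5).
≈ 5.000 × (0.1250 + 0.0156 + 0.0020 + 0.0002 + 0.0000) ≈ 5.000 × 0.1428 ≈ 0.714 μg/mL.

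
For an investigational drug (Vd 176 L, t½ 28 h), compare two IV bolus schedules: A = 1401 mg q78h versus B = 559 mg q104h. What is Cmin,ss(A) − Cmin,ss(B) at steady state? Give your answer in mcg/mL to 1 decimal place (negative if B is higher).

1.1 mcg/mL

Regimen A: f = (1/2)^(78/28) ≈ 0.1450; Cmin,ss = (1401/176)·f/(1−f) ≈ 1.350 mcg/mL.
Regimen B: f = (1/2)^(104/28) ≈ 0.0762; Cmin,ss = (559/176)·f/(1−f) ≈ 0.262 mcg/mL.
Difference ≈ 1.350 − 0.262 ≈ 1.088 mcg/mL.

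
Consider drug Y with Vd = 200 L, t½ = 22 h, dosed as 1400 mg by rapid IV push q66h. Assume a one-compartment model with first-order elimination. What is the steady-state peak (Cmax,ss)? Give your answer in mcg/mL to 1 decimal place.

8.0 mcg/mL

τ = 66 h = 3 half-lives, so f = (1/2)^3 = 0.125.
Accumulation ratio R = 1/(1 − f) = 1/0.875 = 8/7.
Single-dose peak C₀ = D/Vd = 1400/200 = 7 mcg/mL.
Steady-state peak Cmax,ss = C₀·R = 7 × 8/7 ≈ 8.000 mcg/mL.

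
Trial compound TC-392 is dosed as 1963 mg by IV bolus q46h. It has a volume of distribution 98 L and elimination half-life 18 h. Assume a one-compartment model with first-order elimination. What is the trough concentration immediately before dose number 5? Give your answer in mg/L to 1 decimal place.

f = (1/2)^(τ/t½) = (1/2)^(46/18) ≈ 0.1701.
C₀ = D/Vd = 1963/98 ≈ 20.031 mg/L.
Before the 5th dose, 4 doses have been given. Superposition: Cmin = C₀·(f + f² + … + f^4).
≈ 20.031 × (0.1701 + 0.0289 + 0.0049 + 0.0008) ≈ 20.031 × 0.2047 ≈ 4.100 mg/L.

4.1 mg/L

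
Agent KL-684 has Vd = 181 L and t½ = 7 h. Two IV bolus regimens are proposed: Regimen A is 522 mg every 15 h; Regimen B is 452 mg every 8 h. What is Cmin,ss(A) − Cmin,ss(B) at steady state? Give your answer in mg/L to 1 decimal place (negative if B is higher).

-1.2 mg/L

Regimen A: f = (1/2)^(15/7) ≈ 0.2264; Cmin,ss = (522/181)·f/(1−f) ≈ 0.844 mg/L.
Regimen B: f = (1/2)^(8/7) ≈ 0.4529; Cmin,ss = (452/181)·f/(1−f) ≈ 2.067 mg/L.
Difference ≈ 0.844 − 2.067 ≈ -1.223 mg/L.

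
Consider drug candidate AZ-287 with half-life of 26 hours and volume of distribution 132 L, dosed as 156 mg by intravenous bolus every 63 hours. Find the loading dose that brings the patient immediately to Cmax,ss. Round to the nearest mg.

f = (1/2)^(63/26) ≈ 0.186458; accumulation ratio R = 1/(1−f) ≈ 1.22919.
Loading dose to hit Cmax,ss on first dose: D_load = D_maint·R ≈ 156 × 1.22919 ≈ 191.75 mg.

192 mg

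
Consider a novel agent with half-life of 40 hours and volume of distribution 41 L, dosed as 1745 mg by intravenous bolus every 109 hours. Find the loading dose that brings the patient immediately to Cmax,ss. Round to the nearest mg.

2056 mg

f = (1/2)^(109/40) ≈ 0.151249; accumulation ratio R = 1/(1−f) ≈ 1.17820.
Loading dose to hit Cmax,ss on first dose: D_load = D_maint·R ≈ 1745 × 1.17820 ≈ 2055.96 mg.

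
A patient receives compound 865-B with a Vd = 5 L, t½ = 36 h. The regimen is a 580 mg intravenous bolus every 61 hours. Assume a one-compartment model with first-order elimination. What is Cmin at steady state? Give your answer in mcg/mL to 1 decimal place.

51.9 mcg/mL

Over one 61-h interval, 61/36 ≈ 1.6944 half-lives elapse, leaving f ≈ 0.3090 of each dose.
Each bolus raises the concentration by D/Vd = 580/5 ≈ 116.000 mcg/mL.
Steady-state trough Cmin,ss = C₀·f/(1−f) ≈ 116.000 × 0.3090/0.6910 ≈ 51.873 mcg/mL.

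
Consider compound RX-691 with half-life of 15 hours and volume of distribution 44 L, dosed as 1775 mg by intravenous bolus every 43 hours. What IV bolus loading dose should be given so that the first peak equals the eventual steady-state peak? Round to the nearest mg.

2057 mg

f = (1/2)^(43/15) ≈ 0.137103; accumulation ratio R = 1/(1−f) ≈ 1.15889.
Loading dose to hit Cmax,ss on first dose: D_load = D_maint·R ≈ 1775 × 1.15889 ≈ 2057.03 mg.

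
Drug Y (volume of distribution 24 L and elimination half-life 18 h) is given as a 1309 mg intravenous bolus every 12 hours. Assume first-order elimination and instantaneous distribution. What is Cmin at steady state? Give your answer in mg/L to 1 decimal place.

92.9 mg/L

k = ln2/t½ = ln2/18 ≈ 0.038508 h⁻¹; fraction remaining f = e^(−kτ) = e^(−0.038508×12) ≈ 0.6300.
At steady state, accumulation factor R = 1/(1 − e^(−kτ)) ≈ 2.7027.
Single-dose peak C₀ = D/Vd = 1309/24 ≈ 54.542 mg/L.
Cmax,ss = C₀/(1 − f) ≈ 54.542/0.3700 ≈ 147.411 mg/L.
One interval later, Cmin,ss = Cmax,ss·e^(−kτ) ≈ 147.411 × 0.6300 ≈ 92.869 mg/L.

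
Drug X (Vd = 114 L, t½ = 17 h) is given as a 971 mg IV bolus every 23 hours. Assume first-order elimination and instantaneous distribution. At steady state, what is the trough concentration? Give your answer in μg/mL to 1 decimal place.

5.5 μg/mL

Over one 23-h interval, 23/17 ≈ 1.3529 half-lives elapse, leaving f ≈ 0.3915 of each dose.
Each bolus raises the concentration by D/Vd = 971/114 ≈ 8.518 μg/mL.
Steady-state trough Cmin,ss = C₀·f/(1−f) ≈ 8.518 × 0.3915/0.6085 ≈ 5.480 μg/mL.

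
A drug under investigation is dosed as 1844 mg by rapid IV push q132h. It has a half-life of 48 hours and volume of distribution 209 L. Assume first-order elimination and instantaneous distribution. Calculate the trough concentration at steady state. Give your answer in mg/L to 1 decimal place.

1.5 mg/L

τ/t½ = 132/48 ≈ 2.75, so fraction remaining f = (1/2)^(132/48) ≈ 0.1487.
At steady state, accumulation factor R = 1/(1 − e^(−kτ)) ≈ 1.1747.
Each bolus raises the concentration by D/Vd = 1844/209 ≈ 8.823 mg/L.
Cmax,ss = C₀/(1 − f) ≈ 8.823/0.8513 ≈ 10.364 mg/L.
Steady-state trough Cmin,ss = Cmax,ss·f ≈ 10.364 × 0.1487 ≈ 1.541 mg/L.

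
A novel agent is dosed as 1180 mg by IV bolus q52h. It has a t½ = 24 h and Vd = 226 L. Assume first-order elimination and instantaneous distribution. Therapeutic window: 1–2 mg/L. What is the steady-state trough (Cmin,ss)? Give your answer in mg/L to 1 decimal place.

Over one 52-h interval, 52/24 ≈ 2.1667 half-lives elapse, leaving f ≈ 0.2227 of each dose.
Accumulation ratio R = 1/(1 − f) ≈ 1/0.7773 ≈ 1.2865.
Each bolus raises the concentration by D/Vd = 1180/226 ≈ 5.221 mg/L.
Cmax,ss = C₀/(1 − f) ≈ 5.221/0.7773 ≈ 6.717 mg/L.
Steady-state trough Cmin,ss = Cmax,ss·f ≈ 6.717 × 0.2227 ≈ 1.496 mg/L.
Trough 1.5 mg/L vs MEC 1 mg/L: adequate.

1.5 mg/L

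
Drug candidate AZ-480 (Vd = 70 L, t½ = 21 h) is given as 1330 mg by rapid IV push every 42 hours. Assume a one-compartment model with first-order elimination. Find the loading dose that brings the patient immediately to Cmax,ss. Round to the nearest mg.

f = (1/2)^(42/21) ≈ 0.250000; accumulation ratio R = 1/(1−f) ≈ 1.33333.
Loading dose to hit Cmax,ss on first dose: D_load = D_maint·R ≈ 1330 × 1.33333 ≈ 1773.33 mg.

1773 mg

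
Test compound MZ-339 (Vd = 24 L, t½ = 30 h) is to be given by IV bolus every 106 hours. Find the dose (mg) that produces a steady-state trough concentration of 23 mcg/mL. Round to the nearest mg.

τ/t½ = 106/30 ≈ 3.5333, so f = (1/2)^(106/30) ≈ 0.086370.
Cmin,ss = (D/Vd)·f/(1−f), so D = Cmin,ss·Vd·(1−f)/f.
D = 23 × 24 × (1−f)/f ≈ 23 × 24 × 10.57809 ≈ 5839.11 mg.

5839 mg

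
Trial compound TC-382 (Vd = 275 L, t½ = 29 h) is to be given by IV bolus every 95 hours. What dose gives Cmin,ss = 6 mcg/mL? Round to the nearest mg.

τ/t½ = 95/29 ≈ 3.2759, so f = (1/2)^(95/29) ≈ 0.103245.
Cmin,ss = (D/Vd)·f/(1−f), so D = Cmin,ss·Vd·(1−f)/f.
D = 6 × 275 × (1−f)/f ≈ 6 × 275 × 8.68570 ≈ 14331.41 mg.

14331 mg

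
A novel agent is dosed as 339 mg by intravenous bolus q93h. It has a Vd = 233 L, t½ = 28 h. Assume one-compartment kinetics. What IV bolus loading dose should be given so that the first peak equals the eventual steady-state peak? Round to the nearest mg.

f = (1/2)^(93/28) ≈ 0.100035; accumulation ratio R = 1/(1−f) ≈ 1.11115.
Loading dose to hit Cmax,ss on first dose: D_load = D_maint·R ≈ 339 × 1.11115 ≈ 376.68 mg.

377 mg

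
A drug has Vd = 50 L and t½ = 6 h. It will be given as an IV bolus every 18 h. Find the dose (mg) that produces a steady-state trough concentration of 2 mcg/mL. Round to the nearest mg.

700 mg

τ/t½ = 18/6 ≈ 3, so f = (1/2)^(18/6) ≈ 0.125000.
Cmin,ss = (D/Vd)·f/(1−f), so D = Cmin,ss·Vd·(1−f)/f.
D = 2 × 50 × (1−f)/f ≈ 2 × 50 × 7.00000 ≈ 700.00 mg.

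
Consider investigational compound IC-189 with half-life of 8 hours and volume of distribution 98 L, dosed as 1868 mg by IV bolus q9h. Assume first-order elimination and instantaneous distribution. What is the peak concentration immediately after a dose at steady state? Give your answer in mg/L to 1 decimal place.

35.2 mg/L

k = ln2/t½ = ln2/8 ≈ 0.086643 h⁻¹; fraction remaining f = e^(−kτ) = e^(−0.086643×9) ≈ 0.4585.
At steady state, accumulation factor R = 1/(1 − e^(−kτ)) ≈ 1.8467.
Single-dose peak C₀ = D/Vd = 1868/98 ≈ 19.061 mg/L.
Steady-state peak Cmax,ss = C₀·R ≈ 19.061 × 1.8467 ≈ 35.200 mg/L.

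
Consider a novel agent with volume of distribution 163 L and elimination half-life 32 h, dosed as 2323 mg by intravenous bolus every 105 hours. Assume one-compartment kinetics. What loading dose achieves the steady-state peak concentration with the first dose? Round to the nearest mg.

f = (1/2)^(105/32) ≈ 0.102860; accumulation ratio R = 1/(1−f) ≈ 1.11465.
Loading dose to hit Cmax,ss on first dose: D_load = D_maint·R ≈ 2323 × 1.11465 ≈ 2589.33 mg.

2589 mg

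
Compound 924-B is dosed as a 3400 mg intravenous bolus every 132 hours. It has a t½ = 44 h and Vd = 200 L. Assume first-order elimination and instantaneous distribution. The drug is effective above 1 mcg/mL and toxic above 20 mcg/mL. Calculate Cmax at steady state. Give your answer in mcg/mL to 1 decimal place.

19.4 mcg/mL

τ = 132 h = 3 half-lives, so f = (1/2)^3 = 0.125.
Accumulation ratio R = 1/(1 − f) = 1/0.875 = 8/7.
Single-dose peak C₀ = D/Vd = 3400/200 = 17 mcg/mL.
Steady-state peak Cmax,ss = C₀·R = 17 × 8/7 ≈ 19.429 mcg/mL.
Peak 19.4 mcg/mL vs MTC 20 mcg/mL: below toxic threshold.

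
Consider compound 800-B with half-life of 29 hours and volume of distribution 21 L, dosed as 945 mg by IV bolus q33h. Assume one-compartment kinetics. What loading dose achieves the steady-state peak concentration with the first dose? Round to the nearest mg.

f = (1/2)^(33/29) ≈ 0.454411; accumulation ratio R = 1/(1−f) ≈ 1.83288.
Loading dose to hit Cmax,ss on first dose: D_load = D_maint·R ≈ 945 × 1.83288 ≈ 1732.07 mg.

1732 mg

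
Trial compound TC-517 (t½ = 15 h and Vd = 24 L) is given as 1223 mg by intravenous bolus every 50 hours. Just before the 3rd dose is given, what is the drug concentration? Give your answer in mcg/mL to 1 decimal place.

5.6 mcg/mL

f = (1/2)^(τ/t½) = (1/2)^(50/15) ≈ 0.0992.
C₀ = D/Vd = 1223/24 ≈ 50.958 mcg/mL.
Before the 3rd dose, 2 doses have been given. Superposition: Cmin = C₀·(f + f²).
≈ 50.958 × (0.0992 + 0.0098) ≈ 50.958 × 0.1090 ≈ 5.554 mcg/mL.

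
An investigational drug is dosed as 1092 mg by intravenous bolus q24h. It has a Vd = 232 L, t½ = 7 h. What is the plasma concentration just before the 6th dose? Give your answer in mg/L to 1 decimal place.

f = (1/2)^(τ/t½) = (1/2)^(24/7) ≈ 0.0929.
C₀ = D/Vd = 1092/232 ≈ 4.707 mg/L.
Before the 6th dose, 5 doses have been given. Superposition: Cmin = C₀·(f + f² + … + f^5).
≈ 4.707 × (0.0929 + 0.0086 + 0.0008 + 0.0001 + 0.0000) ≈ 4.707 × 0.1024 ≈ 0.482 mg/L.

0.5 mg/L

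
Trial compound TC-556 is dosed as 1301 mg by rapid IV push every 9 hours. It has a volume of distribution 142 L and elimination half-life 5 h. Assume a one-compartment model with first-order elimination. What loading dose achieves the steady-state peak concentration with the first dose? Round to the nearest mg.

f = (1/2)^(9/5) ≈ 0.287175; accumulation ratio R = 1/(1−f) ≈ 1.40287.
Loading dose to hit Cmax,ss on first dose: D_load = D_maint·R ≈ 1301 × 1.40287 ≈ 1825.13 mg.

1825 mg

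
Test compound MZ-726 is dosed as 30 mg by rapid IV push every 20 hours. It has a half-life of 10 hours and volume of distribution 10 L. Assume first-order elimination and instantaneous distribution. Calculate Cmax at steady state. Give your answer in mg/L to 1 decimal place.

τ = 20 h = 2 half-lives, so f = (1/2)^2 = 0.25.
At steady state, R = 1/(1 − 0.25) = 4/3.
Single-dose peak C₀ = D/Vd = 30/10 = 3 mg/L.
Steady-state peak Cmax,ss = C₀·R = 3 × 4/3 ≈ 4.000 mg/L.

4.0 mg/L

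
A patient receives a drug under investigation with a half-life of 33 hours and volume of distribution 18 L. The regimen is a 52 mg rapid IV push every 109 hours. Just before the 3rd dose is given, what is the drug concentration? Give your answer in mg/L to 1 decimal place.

0.3 mg/L

f = (1/2)^(τ/t½) = (1/2)^(109/33) ≈ 0.1013.
C₀ = D/Vd = 52/18 ≈ 2.889 mg/L.
Before the 3rd dose, 2 doses have been given. Superposition: Cmin = C₀·(f + f²).
≈ 2.889 × (0.1013 + 0.0103) ≈ 2.889 × 0.1116 ≈ 0.322 mg/L.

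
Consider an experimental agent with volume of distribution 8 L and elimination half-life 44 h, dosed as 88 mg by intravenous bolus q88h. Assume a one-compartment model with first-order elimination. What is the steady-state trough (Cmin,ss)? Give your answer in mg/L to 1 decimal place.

τ = 88 h = 2 half-lives, so f = (1/2)^2 = 0.25.
At steady state, R = 1/(1 − 0.25) = 4/3.
Single-dose peak C₀ = D/Vd = 88/8 = 11 mg/L.
Steady-state peak Cmax,ss = C₀·R = 11 × 4/3 ≈ 14.667 mg/L.
Steady-state trough Cmin,ss = Cmax,ss·f ≈ 14.667 × 0.25 ≈ 3.667 mg/L.

3.7 mg/L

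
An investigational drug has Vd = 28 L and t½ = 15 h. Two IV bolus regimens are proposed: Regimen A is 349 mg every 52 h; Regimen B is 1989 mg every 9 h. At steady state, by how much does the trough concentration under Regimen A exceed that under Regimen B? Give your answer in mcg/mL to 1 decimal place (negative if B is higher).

-136.5 mcg/mL

Regimen A: f = (1/2)^(52/15) ≈ 0.0905; Cmin,ss = (349/28)·f/(1−f) ≈ 1.240 mcg/mL.
Regimen B: f = (1/2)^(9/15) ≈ 0.6598; Cmin,ss = (1989/28)·f/(1−f) ≈ 137.770 mcg/mL.
Difference ≈ 1.240 − 137.770 ≈ -136.530 mcg/mL.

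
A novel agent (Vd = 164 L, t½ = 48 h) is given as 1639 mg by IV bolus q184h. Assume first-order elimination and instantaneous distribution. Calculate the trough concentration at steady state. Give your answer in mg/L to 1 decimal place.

0.8 mg/L

τ/t½ = 184/48 ≈ 3.8333, so fraction remaining f = (1/2)^(184/48) ≈ 0.0702.
At steady state, accumulation factor R = 1/(1 − e^(−kτ)) ≈ 1.0755.
Single-dose peak C₀ = D/Vd = 1639/164 ≈ 9.994 mg/L.
Cmax,ss = C₀/(1 − f) ≈ 9.994/0.9298 ≈ 10.749 mg/L.
Steady-state trough Cmin,ss = Cmax,ss·f ≈ 10.749 × 0.0702 ≈ 0.755 mg/L.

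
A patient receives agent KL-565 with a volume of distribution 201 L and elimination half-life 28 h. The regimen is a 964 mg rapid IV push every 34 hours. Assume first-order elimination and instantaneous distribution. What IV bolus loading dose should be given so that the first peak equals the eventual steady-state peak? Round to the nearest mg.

1694 mg

f = (1/2)^(34/28) ≈ 0.430986; accumulation ratio R = 1/(1−f) ≈ 1.75743.
Loading dose to hit Cmax,ss on first dose: D_load = D_maint·R ≈ 964 × 1.75743 ≈ 1694.16 mg.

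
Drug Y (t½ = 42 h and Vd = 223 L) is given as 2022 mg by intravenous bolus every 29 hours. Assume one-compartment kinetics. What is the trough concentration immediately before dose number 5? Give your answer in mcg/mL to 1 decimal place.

f = (1/2)^(τ/t½) = (1/2)^(29/42) ≈ 0.6196.
C₀ = D/Vd = 2022/223 ≈ 9.067 mcg/mL.
Before the 5th dose, 4 doses have been given. Superposition: Cmin = C₀·(f + f² + … + f^4).
≈ 9.067 × (0.6196 + 0.3839 + 0.2379 + 0.1474) ≈ 9.067 × 1.3888 ≈ 12.592 mcg/mL.

12.6 mcg/mL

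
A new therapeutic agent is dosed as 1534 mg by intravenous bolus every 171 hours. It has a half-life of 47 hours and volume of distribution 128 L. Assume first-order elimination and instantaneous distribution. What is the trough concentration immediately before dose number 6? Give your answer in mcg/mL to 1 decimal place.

f = (1/2)^(τ/t½) = (1/2)^(171/47) ≈ 0.0803.
C₀ = D/Vd = 1534/128 ≈ 11.984 mcg/mL.
Before the 6th dose, 5 doses have been given. Superposition: Cmin = C₀·(f + f² + … + f^5).
≈ 11.984 × (0.0803 + 0.0064 + 0.0005 + 0.0000 + 0.0000) ≈ 11.984 × 0.0872 ≈ 1.045 mcg/mL.

1.0 mcg/mL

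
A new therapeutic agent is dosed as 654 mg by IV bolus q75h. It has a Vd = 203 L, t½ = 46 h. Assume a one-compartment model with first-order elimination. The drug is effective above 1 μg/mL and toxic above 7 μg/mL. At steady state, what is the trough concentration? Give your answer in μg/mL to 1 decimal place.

Over one 75-h interval, 75/46 ≈ 1.6304 half-lives elapse, leaving f ≈ 0.3230 of each dose.
Accumulation ratio R = 1/(1 − f) ≈ 1/0.6770 ≈ 1.4771.
Each bolus raises the concentration by D/Vd = 654/203 ≈ 3.222 μg/mL.
Cmax,ss = C₀/(1 − f) ≈ 3.222/0.6770 ≈ 4.759 μg/mL.
One interval later, Cmin,ss = Cmax,ss·e^(−kτ) ≈ 4.759 × 0.3230 ≈ 1.537 μg/mL.
Trough 1.5 μg/mL vs MEC 1 μg/mL: adequate.

1.5 μg/mL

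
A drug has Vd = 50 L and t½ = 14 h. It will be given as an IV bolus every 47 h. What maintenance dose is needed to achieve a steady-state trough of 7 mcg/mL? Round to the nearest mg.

τ/t½ = 47/14 ≈ 3.3571, so f = (1/2)^(47/14) ≈ 0.097589.
Cmin,ss = (D/Vd)·f/(1−f), so D = Cmin,ss·Vd·(1−f)/f.
D = 7 × 50 × (1−f)/f ≈ 7 × 50 × 9.24706 ≈ 3236.47 mg.

3236 mg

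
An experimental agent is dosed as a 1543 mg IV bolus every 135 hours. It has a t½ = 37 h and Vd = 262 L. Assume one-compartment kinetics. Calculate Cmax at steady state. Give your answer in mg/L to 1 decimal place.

6.4 mg/L

τ/t½ = 135/37 ≈ 3.6486, so fraction remaining f = (1/2)^(135/37) ≈ 0.0797.
At steady state, accumulation factor R = 1/(1 − e^(−kτ)) ≈ 1.0866.
Each bolus raises the concentration by D/Vd = 1543/262 ≈ 5.889 mg/L.
Steady-state peak Cmax,ss = C₀·R ≈ 5.889 × 1.0866 ≈ 6.399 mg/L.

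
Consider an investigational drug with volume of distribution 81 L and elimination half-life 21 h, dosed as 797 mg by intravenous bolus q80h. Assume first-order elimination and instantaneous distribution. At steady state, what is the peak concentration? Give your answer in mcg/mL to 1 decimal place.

τ/t½ = 80/21 ≈ 3.8095, so fraction remaining f = (1/2)^(80/21) ≈ 0.0713.
At steady state, accumulation factor R = 1/(1 − e^(−kτ)) ≈ 1.0768.
Each bolus raises the concentration by D/Vd = 797/81 ≈ 9.840 mcg/mL.
Steady-state peak Cmax,ss = C₀·R ≈ 9.840 × 1.0768 ≈ 10.596 mcg/mL.

10.6 mcg/mL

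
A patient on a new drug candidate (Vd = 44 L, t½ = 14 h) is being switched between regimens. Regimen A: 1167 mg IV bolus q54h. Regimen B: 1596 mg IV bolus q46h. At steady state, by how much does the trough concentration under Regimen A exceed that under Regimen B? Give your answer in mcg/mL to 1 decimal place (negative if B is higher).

-2.2 mcg/mL

Regimen A: f = (1/2)^(54/14) ≈ 0.0690; Cmin,ss = (1167/44)·f/(1−f) ≈ 1.966 mcg/mL.
Regimen B: f = (1/2)^(46/14) ≈ 0.1025; Cmin,ss = (1596/44)·f/(1−f) ≈ 4.143 mcg/mL.
Difference ≈ 1.966 − 4.143 ≈ -2.177 mcg/mL.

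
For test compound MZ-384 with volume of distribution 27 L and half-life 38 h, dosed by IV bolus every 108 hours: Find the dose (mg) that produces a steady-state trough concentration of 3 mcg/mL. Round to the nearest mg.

τ/t½ = 108/38 ≈ 2.8421, so f = (1/2)^(108/38) ≈ 0.139457.
Cmin,ss = (D/Vd)·f/(1−f), so D = Cmin,ss·Vd·(1−f)/f.
D = 3 × 27 × (1−f)/f ≈ 3 × 27 × 6.17067 ≈ 499.82 mg.

500 mg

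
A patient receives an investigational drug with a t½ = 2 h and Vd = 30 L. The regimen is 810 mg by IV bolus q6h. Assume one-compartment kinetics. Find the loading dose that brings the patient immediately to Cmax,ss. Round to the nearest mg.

926 mg

f = (1/2)^(6/2) ≈ 0.125000; accumulation ratio R = 1/(1−f) ≈ 1.14286.
Loading dose to hit Cmax,ss on first dose: D_load = D_maint·R ≈ 810 × 1.14286 ≈ 925.72 mg.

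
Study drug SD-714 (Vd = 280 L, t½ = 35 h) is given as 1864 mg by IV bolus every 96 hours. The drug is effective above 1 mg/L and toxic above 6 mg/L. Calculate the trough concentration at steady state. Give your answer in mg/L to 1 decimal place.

k = ln2/t½ = ln2/35 ≈ 0.019804 h⁻¹; fraction remaining f = e^(−kτ) = e^(−0.019804×96) ≈ 0.1494.
Accumulation ratio R = 1/(1 − f) ≈ 1/0.8506 ≈ 1.1756.
Each bolus raises the concentration by D/Vd = 1864/280 ≈ 6.657 mg/L.
Cmax,ss = C₀/(1 − f) ≈ 6.657/0.8506 ≈ 7.826 mg/L.
Steady-state trough Cmin,ss = Cmax,ss·f ≈ 7.826 × 0.1494 ≈ 1.169 mg/L.
Trough 1.2 mg/L vs MEC 1 mg/L: adequate.

1.2 mg/L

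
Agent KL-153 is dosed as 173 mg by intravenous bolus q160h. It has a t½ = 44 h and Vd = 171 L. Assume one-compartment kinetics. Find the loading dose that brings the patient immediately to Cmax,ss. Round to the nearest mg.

f = (1/2)^(160/44) ≈ 0.080417; accumulation ratio R = 1/(1−f) ≈ 1.08745.
Loading dose to hit Cmax,ss on first dose: D_load = D_maint·R ≈ 173 × 1.08745 ≈ 188.13 mg.

188 mg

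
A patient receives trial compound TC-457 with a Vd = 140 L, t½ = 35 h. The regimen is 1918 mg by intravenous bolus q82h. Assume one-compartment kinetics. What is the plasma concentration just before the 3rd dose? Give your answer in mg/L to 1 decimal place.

f = (1/2)^(τ/t½) = (1/2)^(82/35) ≈ 0.1971.
C₀ = D/Vd = 1918/140 ≈ 13.700 mg/L.
Before the 3rd dose, 2 doses have been given. Superposition: Cmin = C₀·(f + f²).
≈ 13.700 × (0.1971 + 0.0388) ≈ 13.700 × 0.2359 ≈ 3.232 mg/L.

3.2 mg/L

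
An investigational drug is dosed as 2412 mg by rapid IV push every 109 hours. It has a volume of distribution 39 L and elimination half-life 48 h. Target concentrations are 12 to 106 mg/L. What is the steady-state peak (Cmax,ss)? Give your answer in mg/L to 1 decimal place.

78.0 mg/L

Over one 109-h interval, 109/48 ≈ 2.2708 half-lives elapse, leaving f ≈ 0.2072 of each dose.
At steady state, accumulation factor R = 1/(1 − e^(−kτ)) ≈ 1.2614.
Single-dose peak C₀ = D/Vd = 2412/39 ≈ 61.846 mg/L.
Steady-state peak Cmax,ss = C₀·R ≈ 61.846 × 1.2614 ≈ 78.013 mg/L.
Peak 78.0 mg/L vs MTC 106 mg/L: below toxic threshold.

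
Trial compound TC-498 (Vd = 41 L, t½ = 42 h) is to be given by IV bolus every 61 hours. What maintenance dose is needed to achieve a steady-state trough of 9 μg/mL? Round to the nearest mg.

641 mg

τ/t½ = 61/42 ≈ 1.4524, so f = (1/2)^(61/42) ≈ 0.365418.
Cmin,ss = (D/Vd)·f/(1−f), so D = Cmin,ss·Vd·(1−f)/f.
D = 9 × 41 × (1−f)/f ≈ 9 × 41 × 1.73659 ≈ 640.80 mg.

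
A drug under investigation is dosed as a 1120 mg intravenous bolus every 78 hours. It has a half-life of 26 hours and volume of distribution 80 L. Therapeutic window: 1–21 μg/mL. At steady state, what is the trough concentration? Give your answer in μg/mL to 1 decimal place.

2.0 μg/mL

The dosing interval is 3 half-lives, so f = 2^(−3) = 0.125.
At steady state, R = 1/(1 − 0.125) = 8/7.
Single-dose peak C₀ = D/Vd = 1120/80 = 14 μg/mL.
Steady-state peak Cmax,ss = C₀·R = 14 × 8/7 ≈ 16.000 μg/mL.
Steady-state trough Cmin,ss = Cmax,ss·f ≈ 16.000 × 0.125 ≈ 2.000 μg/mL.
Trough 2.0 μg/mL vs MEC 1 μg/mL: adequate.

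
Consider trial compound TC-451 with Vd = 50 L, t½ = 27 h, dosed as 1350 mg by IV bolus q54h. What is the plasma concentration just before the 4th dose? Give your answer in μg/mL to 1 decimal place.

8.9 μg/mL

f = (1/2)^(τ/t½) = (1/2)^(54/27) ≈ 0.2500.
C₀ = D/Vd = 1350/50 ≈ 27.000 μg/mL.
Before the 4th dose, 3 doses have been given. Superposition: Cmin = C₀·(f + f² + … + f^3).
≈ 27.000 × (0.2500 + 0.0625 + 0.0156) ≈ 27.000 × 0.3281 ≈ 8.859 μg/mL.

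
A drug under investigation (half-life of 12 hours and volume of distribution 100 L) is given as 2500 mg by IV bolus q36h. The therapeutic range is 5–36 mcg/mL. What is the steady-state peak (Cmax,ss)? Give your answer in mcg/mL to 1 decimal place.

The dosing interval is 3 half-lives, so f = 2^(−3) = 0.125.
Accumulation ratio R = 1/(1 − f) = 1/0.875 = 8/7.
Single-dose peak C₀ = D/Vd = 2500/100 = 25 mcg/mL.
Steady-state peak Cmax,ss = C₀·R = 25 × 8/7 ≈ 28.571 mcg/mL.
Peak 28.6 mcg/mL vs MTC 36 mcg/mL: below toxic threshold.

28.6 mcg/mL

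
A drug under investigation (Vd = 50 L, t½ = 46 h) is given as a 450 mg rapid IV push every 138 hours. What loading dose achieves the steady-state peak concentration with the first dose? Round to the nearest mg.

f = (1/2)^(138/46) ≈ 0.125000; accumulation ratio R = 1/(1−f) ≈ 1.14286.
Loading dose to hit Cmax,ss on first dose: D_load = D_maint·R ≈ 450 × 1.14286 ≈ 514.29 mg.

514 mg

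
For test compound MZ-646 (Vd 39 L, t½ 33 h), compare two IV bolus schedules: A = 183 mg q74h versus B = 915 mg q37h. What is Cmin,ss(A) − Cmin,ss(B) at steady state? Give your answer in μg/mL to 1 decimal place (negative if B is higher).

Regimen A: f = (1/2)^(74/33) ≈ 0.2113; Cmin,ss = (183/39)·f/(1−f) ≈ 1.257 μg/mL.
Regimen B: f = (1/2)^(37/33) ≈ 0.4597; Cmin,ss = (915/39)·f/(1−f) ≈ 19.962 μg/mL.
Difference ≈ 1.257 − 19.962 ≈ -18.705 μg/mL.

-18.7 μg/mL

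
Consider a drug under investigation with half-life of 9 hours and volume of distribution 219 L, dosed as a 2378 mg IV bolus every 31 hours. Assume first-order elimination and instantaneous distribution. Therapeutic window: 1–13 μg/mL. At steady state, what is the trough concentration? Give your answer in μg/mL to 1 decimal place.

1.1 μg/mL

k = ln2/t½ = ln2/9 ≈ 0.077016 h⁻¹; fraction remaining f = e^(−kτ) = e^(−0.077016×31) ≈ 0.0919.
Each bolus raises the concentration by D/Vd = 2378/219 ≈ 10.858 μg/mL.
Steady-state trough Cmin,ss = C₀·f/(1−f) ≈ 10.858 × 0.0919/0.9081 ≈ 1.099 μg/mL.
Trough 1.1 μg/mL vs MEC 1 μg/mL: adequate.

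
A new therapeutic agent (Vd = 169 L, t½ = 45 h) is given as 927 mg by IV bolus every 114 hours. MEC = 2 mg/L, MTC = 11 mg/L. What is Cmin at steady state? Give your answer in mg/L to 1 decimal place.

1.1 mg/L

k = ln2/t½ = ln2/45 ≈ 0.015403 h⁻¹; fraction remaining f = e^(−kτ) = e^(−0.015403×114) ≈ 0.1727.
Accumulation ratio R = 1/(1 − f) ≈ 1/0.8273 ≈ 1.2088.
Single-dose peak C₀ = D/Vd = 927/169 ≈ 5.485 mg/L.
Cmax,ss = C₀/(1 − f) ≈ 5.485/0.8273 ≈ 6.630 mg/L.
Steady-state trough Cmin,ss = Cmax,ss·f ≈ 6.630 × 0.1727 ≈ 1.145 mg/L.
Trough 1.1 mg/L vs MEC 2 mg/L: subtherapeutic.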